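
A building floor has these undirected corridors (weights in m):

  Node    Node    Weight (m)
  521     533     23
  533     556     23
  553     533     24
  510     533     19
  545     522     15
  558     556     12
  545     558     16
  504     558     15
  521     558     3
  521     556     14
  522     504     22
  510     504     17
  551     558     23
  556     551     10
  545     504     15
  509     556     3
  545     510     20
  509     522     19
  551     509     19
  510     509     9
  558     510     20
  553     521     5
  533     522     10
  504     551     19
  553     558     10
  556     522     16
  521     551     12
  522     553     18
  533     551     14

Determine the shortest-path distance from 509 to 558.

15 m

Shortest distances from 509:
509: 0
556: 3  (via 509)
510: 9  (via 509)
551: 13  (via 556)
558: 15  (via 556)
Shortest route: 509 → 556 → 558 = 15 m.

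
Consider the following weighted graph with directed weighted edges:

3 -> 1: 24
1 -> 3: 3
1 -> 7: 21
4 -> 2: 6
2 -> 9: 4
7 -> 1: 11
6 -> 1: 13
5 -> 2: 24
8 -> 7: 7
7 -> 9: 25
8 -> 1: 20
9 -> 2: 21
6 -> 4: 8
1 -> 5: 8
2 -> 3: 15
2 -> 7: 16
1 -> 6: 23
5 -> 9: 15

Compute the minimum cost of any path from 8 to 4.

Compare a few routes:
8–7–1–6–4: 7+11+23+8 = 49
8–1–6–4: 20+23+8 = 51
Cheapest is 8–7–1–6–4 at 49.

49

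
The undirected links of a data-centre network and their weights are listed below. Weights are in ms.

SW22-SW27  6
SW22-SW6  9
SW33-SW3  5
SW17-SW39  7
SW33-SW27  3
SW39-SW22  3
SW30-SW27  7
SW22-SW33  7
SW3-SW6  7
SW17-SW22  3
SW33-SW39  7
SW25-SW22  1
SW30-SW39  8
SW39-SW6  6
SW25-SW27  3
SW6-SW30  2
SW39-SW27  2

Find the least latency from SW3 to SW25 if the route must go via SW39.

Best SW3 to SW39: SW3 → SW33 → SW27 → SW39 costing 10
Best SW39 to SW25: SW39 → SW22 → SW25 costing 4
Total via SW39: 10 + 4 = 14 ms.

14 ms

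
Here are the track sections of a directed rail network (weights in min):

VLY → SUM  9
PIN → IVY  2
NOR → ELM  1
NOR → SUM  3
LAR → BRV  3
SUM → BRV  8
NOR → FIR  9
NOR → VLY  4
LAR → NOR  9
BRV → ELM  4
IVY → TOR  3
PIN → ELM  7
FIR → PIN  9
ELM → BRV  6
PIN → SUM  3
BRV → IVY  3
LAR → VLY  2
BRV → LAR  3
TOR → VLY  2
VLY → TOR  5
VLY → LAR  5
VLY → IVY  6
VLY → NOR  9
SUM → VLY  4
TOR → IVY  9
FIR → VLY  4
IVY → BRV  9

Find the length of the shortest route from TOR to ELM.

12 min

Shortest distances from TOR:
TOR: 0
VLY: 2  (via TOR)
LAR: 7  (via VLY)
IVY: 8  (via VLY)
BRV: 10  (via LAR)
NOR: 11  (via VLY)
SUM: 11  (via VLY)
ELM: 12  (via NOR)
Shortest route: TOR–VLY–NOR–ELM = 12 min.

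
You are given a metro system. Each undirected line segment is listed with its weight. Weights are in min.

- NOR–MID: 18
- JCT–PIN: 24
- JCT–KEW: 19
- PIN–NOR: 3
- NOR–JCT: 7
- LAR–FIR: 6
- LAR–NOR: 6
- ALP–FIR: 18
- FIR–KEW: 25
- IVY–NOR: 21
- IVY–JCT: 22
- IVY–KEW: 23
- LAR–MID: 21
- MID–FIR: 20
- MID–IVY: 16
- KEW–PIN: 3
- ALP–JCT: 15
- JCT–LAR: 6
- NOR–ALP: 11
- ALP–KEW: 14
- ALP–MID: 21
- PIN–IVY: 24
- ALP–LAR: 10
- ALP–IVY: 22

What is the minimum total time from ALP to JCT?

15 min

Running Dijkstra from ALP:
ALP: 0
LAR: 10  (via ALP)
NOR: 11  (via ALP)
KEW: 14  (via ALP)
PIN: 14  (via NOR)
JCT: 15  (via ALP)
Shortest route: ALP → JCT = 15 min.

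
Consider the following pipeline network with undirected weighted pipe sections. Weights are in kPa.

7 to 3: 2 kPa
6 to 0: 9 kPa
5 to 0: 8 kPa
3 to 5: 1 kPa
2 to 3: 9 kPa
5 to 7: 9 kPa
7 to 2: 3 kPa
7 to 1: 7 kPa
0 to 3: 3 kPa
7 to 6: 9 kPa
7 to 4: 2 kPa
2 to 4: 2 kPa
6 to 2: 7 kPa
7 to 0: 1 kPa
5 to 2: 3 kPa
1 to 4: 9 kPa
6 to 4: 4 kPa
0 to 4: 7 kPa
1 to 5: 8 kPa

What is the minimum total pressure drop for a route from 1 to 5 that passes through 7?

10 kPa

Best 1 to 7: 1–7 costing 7
Best 7 to 5: 7–3–5 costing 3
Total via 7: 7 + 3 = 10 kPa.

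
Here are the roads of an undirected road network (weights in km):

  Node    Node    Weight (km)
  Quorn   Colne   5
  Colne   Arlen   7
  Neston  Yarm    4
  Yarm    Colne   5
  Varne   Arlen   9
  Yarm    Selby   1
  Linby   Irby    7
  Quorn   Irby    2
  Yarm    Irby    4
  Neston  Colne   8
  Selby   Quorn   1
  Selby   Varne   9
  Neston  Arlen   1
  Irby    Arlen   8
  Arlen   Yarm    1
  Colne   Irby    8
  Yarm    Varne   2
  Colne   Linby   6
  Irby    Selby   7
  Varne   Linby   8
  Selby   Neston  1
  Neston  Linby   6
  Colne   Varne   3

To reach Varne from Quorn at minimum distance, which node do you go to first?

Selby

Candidate routes:
Quorn - Selby - Neston - Arlen - Yarm - Varne: 1+1+1+1+2 = 6
Quorn - Selby - Yarm - Varne: 1+1+2 = 4
Quorn - Selby - Neston - Yarm - Varne: 1+1+4+2 = 8
Quorn - Colne - Varne: 5+3 = 8
Cheapest is Quorn - Selby - Yarm - Varne at 4 km.
So from Quorn the first move is to Selby.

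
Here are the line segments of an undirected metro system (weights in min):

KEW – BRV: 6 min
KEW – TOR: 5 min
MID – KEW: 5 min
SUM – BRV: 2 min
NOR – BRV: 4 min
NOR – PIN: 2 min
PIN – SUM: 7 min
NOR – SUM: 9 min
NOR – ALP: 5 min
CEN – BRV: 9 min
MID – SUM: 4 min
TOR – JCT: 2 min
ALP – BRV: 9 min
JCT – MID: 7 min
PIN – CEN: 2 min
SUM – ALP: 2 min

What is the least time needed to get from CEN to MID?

13 min

Compare a few routes:
CEN → PIN → SUM → MID: 2+7+4 = 13
CEN → PIN → NOR → ALP → SUM → MID: 2+2+5+2+4 = 15
CEN → PIN → NOR → BRV → SUM → MID: 2+2+4+2+4 = 14
Cheapest is CEN → PIN → SUM → MID at 13 min.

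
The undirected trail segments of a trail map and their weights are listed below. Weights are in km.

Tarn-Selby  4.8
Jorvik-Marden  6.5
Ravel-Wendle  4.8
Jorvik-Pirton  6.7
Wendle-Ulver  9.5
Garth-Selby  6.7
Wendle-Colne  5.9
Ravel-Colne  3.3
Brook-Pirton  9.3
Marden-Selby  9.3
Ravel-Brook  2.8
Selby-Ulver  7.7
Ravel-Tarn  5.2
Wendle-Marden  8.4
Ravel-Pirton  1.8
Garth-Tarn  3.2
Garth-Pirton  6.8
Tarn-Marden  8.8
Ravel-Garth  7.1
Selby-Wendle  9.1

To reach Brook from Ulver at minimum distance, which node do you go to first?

Wendle

Enumerating some paths:
Ulver → Selby → Garth → Ravel → Brook: 7.7+6.7+7.1+2.8 = 24.3
Ulver → Wendle → Colne → Ravel → Brook: 9.5+5.9+3.3+2.8 = 21.5
Ulver → Wendle → Ravel → Brook: 9.5+4.8+2.8 = 17.1
Ulver → Selby → Tarn → Ravel → Brook: 7.7+4.8+5.2+2.8 = 20.5
Cheapest is Ulver → Wendle → Ravel → Brook at 17.1 km.
So from Ulver the first move is to Wendle.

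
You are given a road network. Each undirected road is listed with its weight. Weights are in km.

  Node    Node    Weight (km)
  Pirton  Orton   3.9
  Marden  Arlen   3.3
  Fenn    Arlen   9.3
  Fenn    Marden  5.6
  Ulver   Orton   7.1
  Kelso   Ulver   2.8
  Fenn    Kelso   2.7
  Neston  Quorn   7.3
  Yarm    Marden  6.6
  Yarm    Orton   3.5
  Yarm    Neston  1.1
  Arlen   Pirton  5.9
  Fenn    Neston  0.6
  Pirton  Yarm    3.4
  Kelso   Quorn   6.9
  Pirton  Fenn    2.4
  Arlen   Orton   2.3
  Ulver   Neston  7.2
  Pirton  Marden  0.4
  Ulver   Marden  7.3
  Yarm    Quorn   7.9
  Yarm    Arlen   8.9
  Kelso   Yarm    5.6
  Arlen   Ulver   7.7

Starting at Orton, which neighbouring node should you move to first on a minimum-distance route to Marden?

Enumerating some paths:
Orton → Arlen → Marden: 2.3+3.3 = 5.6
Orton → Pirton → Marden: 3.9+0.4 = 4.3
Cheapest is Orton → Pirton → Marden at 4.3 km.
So from Orton the first move is to Pirton.

Pirton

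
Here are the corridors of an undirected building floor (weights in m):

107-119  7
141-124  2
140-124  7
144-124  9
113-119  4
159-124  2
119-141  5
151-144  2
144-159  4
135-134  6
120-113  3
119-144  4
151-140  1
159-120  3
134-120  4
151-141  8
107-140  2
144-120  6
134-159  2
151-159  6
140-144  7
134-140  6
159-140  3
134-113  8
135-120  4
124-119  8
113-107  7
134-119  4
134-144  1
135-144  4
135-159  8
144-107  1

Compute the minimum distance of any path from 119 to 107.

Candidate routes:
119 - 144 - 107: 4+1 = 5
119 - 107: 7 = 7
119 - 134 - 144 - 107: 4+1+1 = 6
119 - 144 - 151 - 140 - 107: 4+2+1+2 = 9
The minimum is 5 m via 119 - 144 - 107.

5 m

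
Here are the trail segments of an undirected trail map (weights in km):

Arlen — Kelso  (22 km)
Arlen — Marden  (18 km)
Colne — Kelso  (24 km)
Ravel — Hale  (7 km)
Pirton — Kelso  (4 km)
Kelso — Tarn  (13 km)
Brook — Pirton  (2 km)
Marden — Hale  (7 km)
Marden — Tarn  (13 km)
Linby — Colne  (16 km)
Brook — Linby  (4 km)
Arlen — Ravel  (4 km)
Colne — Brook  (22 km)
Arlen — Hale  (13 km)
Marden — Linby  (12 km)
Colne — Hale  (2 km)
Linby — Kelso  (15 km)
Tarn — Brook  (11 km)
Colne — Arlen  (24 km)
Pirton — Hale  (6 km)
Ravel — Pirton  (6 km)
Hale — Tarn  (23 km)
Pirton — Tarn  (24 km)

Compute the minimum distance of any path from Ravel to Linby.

Shortest distances from Ravel:
Ravel: 0
Arlen: 4  (via Ravel)
Pirton: 6  (via Ravel)
Hale: 7  (via Ravel)
Brook: 8  (via Pirton)
Colne: 9  (via Hale)
Kelso: 10  (via Pirton)
Linby: 12  (via Brook)
Shortest route: Ravel → Pirton → Brook → Linby = 12 km.

12 km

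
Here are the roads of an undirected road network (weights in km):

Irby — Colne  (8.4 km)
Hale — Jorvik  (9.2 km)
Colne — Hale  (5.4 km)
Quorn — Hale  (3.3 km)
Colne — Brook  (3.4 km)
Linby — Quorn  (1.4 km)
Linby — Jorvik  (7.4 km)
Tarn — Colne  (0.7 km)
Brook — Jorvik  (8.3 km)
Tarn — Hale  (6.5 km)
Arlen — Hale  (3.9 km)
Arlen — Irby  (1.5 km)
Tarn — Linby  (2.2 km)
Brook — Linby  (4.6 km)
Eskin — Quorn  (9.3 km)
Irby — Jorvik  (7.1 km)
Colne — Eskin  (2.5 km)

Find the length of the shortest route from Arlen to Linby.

8.6 km

Running Dijkstra from Arlen:
Arlen: 0
Irby: 1.5  (via Arlen)
Hale: 3.9  (via Arlen)
Quorn: 7.2  (via Hale)
Linby: 8.6  (via Quorn)
Shortest route: Arlen → Hale → Quorn → Linby = 8.6 km.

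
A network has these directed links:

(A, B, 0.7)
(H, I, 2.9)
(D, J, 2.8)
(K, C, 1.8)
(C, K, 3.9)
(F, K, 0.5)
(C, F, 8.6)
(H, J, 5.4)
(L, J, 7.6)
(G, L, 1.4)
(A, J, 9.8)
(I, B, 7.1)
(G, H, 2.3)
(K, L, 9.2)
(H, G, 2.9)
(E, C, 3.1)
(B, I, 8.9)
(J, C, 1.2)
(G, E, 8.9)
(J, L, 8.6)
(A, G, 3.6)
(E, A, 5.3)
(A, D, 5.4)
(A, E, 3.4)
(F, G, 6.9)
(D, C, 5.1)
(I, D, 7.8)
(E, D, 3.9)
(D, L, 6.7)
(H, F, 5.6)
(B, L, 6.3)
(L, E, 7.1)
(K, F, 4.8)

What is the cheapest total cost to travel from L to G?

16

Enumerating some paths:
L–J–C–F–G: 7.6+1.2+8.6+6.9 = 24.3
L–E–C–F–G: 7.1+3.1+8.6+6.9 = 25.7
L–E–A–G: 7.1+5.3+3.6 = 16
L–J–C–K–F–G: 7.6+1.2+3.9+4.8+6.9 = 24.4
Cheapest is L–E–A–G at 16.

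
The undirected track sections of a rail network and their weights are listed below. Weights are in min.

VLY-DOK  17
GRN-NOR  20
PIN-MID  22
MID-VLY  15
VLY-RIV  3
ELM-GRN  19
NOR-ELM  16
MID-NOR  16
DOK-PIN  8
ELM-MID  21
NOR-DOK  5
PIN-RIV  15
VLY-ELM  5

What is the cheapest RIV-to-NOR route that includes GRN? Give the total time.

47 min

Shortest RIV→GRN: RIV → VLY → ELM → GRN = 27
Shortest GRN→NOR: GRN → NOR = 20
Total via GRN: 27 + 20 = 47 min.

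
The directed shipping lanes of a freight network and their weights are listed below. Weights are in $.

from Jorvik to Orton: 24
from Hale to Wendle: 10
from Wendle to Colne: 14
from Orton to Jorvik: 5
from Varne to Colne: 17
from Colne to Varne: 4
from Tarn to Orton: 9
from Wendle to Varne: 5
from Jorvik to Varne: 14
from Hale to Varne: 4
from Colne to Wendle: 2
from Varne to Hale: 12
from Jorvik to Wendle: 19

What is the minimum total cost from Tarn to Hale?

Enumerating some paths:
Tarn–Orton–Jorvik–Wendle–Varne–Hale: 9+5+19+5+12 = 50
Tarn–Orton–Jorvik–Varne–Hale: 9+5+14+12 = 40
The minimum is $40 via Tarn–Orton–Jorvik–Varne–Hale.

$40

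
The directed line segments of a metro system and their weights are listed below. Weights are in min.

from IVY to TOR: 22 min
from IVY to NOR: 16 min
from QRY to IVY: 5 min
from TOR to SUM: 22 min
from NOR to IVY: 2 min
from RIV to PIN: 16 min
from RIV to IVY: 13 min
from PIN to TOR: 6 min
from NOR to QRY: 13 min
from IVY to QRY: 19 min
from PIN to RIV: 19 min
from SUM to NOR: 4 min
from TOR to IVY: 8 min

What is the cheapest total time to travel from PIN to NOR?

30 min

Running Dijkstra from PIN:
PIN: 0
TOR: 6  (via PIN)
IVY: 14  (via TOR)
RIV: 19  (via PIN)
SUM: 28  (via TOR)
NOR: 30  (via IVY)
Shortest route: PIN–TOR–IVY–NOR = 30 min.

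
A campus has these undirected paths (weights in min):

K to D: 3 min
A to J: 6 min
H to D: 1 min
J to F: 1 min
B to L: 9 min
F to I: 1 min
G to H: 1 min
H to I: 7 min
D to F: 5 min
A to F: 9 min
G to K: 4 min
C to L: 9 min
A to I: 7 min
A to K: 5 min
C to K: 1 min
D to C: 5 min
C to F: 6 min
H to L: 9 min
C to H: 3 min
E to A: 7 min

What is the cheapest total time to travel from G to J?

8 min

Shortest distances from G:
G: 0
H: 1  (via G)
D: 2  (via H)
C: 4  (via H)
K: 4  (via G)
F: 7  (via D)
I: 8  (via H)
J: 8  (via F)
Shortest route: G–H–D–F–J = 8 min.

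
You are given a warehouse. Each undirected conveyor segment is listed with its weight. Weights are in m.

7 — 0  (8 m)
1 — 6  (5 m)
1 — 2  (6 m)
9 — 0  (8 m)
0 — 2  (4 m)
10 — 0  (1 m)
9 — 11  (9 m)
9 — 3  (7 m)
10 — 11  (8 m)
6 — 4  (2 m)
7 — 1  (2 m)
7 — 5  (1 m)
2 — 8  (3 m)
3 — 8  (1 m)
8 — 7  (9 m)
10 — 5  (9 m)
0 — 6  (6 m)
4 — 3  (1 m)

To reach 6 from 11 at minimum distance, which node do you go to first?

Compare a few routes:
11 - 10 - 0 - 6: 8+1+6 = 15
11 - 9 - 3 - 4 - 6: 9+7+1+2 = 19
Cheapest is 11 - 10 - 0 - 6 at 15 m.
So from 11 the first move is to 10.

10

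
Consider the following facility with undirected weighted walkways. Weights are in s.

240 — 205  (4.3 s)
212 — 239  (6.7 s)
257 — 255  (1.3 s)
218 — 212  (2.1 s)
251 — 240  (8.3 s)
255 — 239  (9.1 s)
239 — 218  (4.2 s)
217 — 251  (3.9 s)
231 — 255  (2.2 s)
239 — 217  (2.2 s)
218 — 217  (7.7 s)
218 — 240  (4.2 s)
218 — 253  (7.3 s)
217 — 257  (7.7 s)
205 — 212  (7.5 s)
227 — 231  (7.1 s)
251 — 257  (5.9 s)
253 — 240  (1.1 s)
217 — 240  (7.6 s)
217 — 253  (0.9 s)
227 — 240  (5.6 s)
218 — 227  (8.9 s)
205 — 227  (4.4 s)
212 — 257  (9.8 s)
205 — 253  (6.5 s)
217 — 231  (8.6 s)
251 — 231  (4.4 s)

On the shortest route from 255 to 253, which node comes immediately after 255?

Candidate routes:
255 - 257 - 217 - 253: 1.3+7.7+0.9 = 9.9
255 - 231 - 251 - 217 - 253: 2.2+4.4+3.9+0.9 = 11.4
255 - 257 - 251 - 217 - 253: 1.3+5.9+3.9+0.9 = 12
255 - 231 - 217 - 253: 2.2+8.6+0.9 = 11.7
The minimum is 9.9 s via 255 - 257 - 217 - 253.
So from 255 the first move is to 257.

257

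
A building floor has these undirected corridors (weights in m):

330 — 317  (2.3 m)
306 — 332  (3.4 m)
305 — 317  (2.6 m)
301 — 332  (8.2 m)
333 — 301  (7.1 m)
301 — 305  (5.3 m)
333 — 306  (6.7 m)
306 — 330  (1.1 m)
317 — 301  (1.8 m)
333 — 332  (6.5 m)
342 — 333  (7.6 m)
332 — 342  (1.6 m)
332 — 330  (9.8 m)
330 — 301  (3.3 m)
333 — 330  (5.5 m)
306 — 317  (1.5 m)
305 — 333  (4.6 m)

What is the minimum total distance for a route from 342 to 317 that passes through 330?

8.4 m

Best 342 to 330: 342 → 332 → 306 → 330 costing 6.1
Shortest 330→317: 330 → 317 = 2.3
Total via 330: 6.1 + 2.3 = 8.4 m.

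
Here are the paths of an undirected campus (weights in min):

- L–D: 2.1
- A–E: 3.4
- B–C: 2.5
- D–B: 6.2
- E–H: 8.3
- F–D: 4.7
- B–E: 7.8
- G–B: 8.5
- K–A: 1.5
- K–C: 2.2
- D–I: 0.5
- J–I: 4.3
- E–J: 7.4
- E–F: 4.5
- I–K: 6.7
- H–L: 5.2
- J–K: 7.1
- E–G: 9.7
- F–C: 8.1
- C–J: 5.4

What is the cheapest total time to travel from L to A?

10.8 min

Settle nodes by increasing distance from L:
L: 0
D: 2.1  (via L)
I: 2.6  (via D)
H: 5.2  (via L)
F: 6.8  (via D)
J: 6.9  (via I)
B: 8.3  (via D)
K: 9.3  (via I)
A: 10.8  (via K)
Shortest route: L–D–I–K–A = 10.8 min.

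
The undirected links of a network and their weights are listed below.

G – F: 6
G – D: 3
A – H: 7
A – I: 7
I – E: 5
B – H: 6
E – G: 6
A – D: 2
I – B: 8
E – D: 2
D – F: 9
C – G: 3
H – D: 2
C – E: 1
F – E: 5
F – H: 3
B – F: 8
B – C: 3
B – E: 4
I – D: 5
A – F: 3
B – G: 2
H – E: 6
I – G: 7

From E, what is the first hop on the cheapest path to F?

F

Enumerating some paths:
E–F: 5 = 5
E–H–F: 6+3 = 9
E–D–A–F: 2+2+3 = 7
E–D–H–F: 2+2+3 = 7
Cheapest is E–F at 5.
So from E the first move is to F.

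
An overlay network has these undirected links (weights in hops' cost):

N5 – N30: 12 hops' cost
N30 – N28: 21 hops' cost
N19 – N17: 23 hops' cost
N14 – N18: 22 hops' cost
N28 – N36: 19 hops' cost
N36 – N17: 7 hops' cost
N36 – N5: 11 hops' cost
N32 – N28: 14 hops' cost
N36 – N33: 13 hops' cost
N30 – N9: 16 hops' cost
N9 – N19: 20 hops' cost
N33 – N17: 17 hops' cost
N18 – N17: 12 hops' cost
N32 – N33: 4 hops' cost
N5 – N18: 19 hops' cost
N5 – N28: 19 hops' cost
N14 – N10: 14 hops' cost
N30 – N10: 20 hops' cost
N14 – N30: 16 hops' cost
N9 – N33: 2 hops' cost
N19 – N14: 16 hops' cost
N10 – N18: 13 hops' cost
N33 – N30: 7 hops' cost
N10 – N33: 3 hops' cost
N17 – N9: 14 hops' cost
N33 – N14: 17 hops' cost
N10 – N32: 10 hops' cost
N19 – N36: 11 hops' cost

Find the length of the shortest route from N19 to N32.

26 hops' cost

Settle nodes by increasing distance from N19:
N19: 0
N36: 11  (via N19)
N14: 16  (via N19)
N17: 18  (via N36)
N9: 20  (via N19)
N33: 22  (via N9)
N5: 22  (via N36)
N10: 25  (via N33)
N32: 26  (via N33)
Shortest route: N19 → N9 → N33 → N32 = 26 hops' cost.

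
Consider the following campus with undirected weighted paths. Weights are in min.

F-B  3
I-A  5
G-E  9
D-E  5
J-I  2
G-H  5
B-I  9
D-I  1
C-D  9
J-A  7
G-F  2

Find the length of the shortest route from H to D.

19 min

Running Dijkstra from H:
H: 0
G: 5  (via H)
F: 7  (via G)
B: 10  (via F)
E: 14  (via G)
D: 19  (via E)
Shortest route: H → G → E → D = 19 min.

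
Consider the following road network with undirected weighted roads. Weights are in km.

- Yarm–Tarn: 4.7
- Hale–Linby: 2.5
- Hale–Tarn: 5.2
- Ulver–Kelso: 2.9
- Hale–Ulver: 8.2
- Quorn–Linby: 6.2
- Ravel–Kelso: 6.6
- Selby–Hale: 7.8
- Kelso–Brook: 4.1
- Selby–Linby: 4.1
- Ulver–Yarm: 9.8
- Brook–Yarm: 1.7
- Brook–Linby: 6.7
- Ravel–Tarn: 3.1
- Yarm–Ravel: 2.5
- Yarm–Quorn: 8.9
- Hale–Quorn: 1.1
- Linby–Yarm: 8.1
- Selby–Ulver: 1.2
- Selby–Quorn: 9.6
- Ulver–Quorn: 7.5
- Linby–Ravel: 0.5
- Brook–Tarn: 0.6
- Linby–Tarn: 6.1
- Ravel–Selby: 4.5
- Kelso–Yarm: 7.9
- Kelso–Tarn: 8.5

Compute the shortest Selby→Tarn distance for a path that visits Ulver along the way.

Best Selby to Ulver: Selby–Ulver costing 1.2
Best Ulver to Tarn: Ulver–Kelso–Brook–Tarn costing 7.6
Total via Ulver: 1.2 + 7.6 = 8.8 km.

8.8 km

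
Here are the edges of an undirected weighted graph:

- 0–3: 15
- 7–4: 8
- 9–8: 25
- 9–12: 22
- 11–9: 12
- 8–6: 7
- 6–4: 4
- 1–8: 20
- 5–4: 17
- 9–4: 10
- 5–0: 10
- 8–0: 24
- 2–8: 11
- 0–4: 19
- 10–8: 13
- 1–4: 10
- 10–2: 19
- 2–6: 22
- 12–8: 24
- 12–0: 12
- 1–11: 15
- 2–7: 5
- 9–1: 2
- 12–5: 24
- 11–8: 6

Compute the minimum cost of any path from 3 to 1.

Settle nodes by increasing distance from 3:
3: 0
0: 15  (via 3)
5: 25  (via 0)
12: 27  (via 0)
4: 34  (via 0)
6: 38  (via 4)
8: 39  (via 0)
7: 42  (via 4)
1: 44  (via 4)
Shortest route: 3–0–4–1 = 44.

44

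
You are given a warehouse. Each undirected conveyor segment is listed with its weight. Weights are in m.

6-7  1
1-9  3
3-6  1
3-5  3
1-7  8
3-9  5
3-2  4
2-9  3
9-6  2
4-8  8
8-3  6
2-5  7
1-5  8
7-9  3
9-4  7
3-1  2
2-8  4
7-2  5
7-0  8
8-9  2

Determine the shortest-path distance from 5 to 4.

13 m

Shortest distances from 5:
5: 0
3: 3  (via 5)
6: 4  (via 3)
1: 5  (via 3)
7: 5  (via 6)
9: 6  (via 6)
2: 7  (via 5)
8: 8  (via 9)
0: 13  (via 7)
4: 13  (via 9)
Shortest route: 5 → 3 → 6 → 9 → 4 = 13 m.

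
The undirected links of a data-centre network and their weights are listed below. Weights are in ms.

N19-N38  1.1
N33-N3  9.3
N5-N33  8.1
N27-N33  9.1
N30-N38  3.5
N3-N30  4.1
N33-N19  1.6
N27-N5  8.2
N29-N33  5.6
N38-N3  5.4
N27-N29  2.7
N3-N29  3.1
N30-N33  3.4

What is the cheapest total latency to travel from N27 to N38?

Running Dijkstra from N27:
N27: 0
N29: 2.7  (via N27)
N3: 5.8  (via N29)
N5: 8.2  (via N27)
N33: 8.3  (via N29)
N19: 9.9  (via N33)
N30: 9.9  (via N3)
N38: 11  (via N19)
Shortest route: N27 → N29 → N33 → N19 → N38 = 11 ms.

11 ms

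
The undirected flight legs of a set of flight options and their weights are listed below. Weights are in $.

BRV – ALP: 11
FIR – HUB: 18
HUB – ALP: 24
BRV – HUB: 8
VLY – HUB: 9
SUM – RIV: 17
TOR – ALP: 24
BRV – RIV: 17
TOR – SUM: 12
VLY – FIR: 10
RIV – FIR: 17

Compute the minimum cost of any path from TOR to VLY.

$52

Settle nodes by increasing distance from TOR:
TOR: 0
SUM: 12  (via TOR)
ALP: 24  (via TOR)
RIV: 29  (via SUM)
BRV: 35  (via ALP)
HUB: 43  (via BRV)
FIR: 46  (via RIV)
VLY: 52  (via HUB)
Shortest route: TOR–ALP–BRV–HUB–VLY = $52.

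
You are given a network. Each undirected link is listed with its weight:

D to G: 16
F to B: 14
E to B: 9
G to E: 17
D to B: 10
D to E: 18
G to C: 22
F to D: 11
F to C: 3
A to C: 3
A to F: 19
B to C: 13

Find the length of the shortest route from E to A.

25

Settle nodes by increasing distance from E:
E: 0
B: 9  (via E)
G: 17  (via E)
D: 18  (via E)
C: 22  (via B)
F: 23  (via B)
A: 25  (via C)
Shortest route: E–B–C–A = 25.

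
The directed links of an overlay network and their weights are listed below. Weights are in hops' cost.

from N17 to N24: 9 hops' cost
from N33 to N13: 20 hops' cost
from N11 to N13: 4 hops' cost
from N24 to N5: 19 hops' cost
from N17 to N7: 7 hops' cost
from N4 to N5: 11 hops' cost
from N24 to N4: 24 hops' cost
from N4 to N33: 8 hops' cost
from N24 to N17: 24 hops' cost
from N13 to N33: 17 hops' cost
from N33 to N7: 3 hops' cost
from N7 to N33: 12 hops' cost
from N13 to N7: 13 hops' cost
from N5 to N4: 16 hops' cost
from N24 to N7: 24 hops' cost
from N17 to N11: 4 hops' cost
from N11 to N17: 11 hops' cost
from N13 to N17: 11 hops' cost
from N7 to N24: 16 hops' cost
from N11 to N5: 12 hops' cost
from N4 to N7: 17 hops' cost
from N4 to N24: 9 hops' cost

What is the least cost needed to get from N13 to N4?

Shortest distances from N13:
N13: 0
N17: 11  (via N13)
N7: 13  (via N13)
N11: 15  (via N17)
N33: 17  (via N13)
N24: 20  (via N17)
N5: 27  (via N11)
N4: 43  (via N5)
Shortest route: N13 → N17 → N11 → N5 → N4 = 43 hops' cost.

43 hops' cost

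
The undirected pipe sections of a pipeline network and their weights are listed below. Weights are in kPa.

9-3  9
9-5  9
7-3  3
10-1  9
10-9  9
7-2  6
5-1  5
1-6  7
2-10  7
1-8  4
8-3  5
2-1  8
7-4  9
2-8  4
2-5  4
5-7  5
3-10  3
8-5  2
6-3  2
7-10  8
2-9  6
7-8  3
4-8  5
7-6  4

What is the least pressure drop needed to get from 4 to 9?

15 kPa

Running Dijkstra from 4:
4: 0
8: 5  (via 4)
5: 7  (via 8)
7: 8  (via 8)
1: 9  (via 8)
2: 9  (via 8)
3: 10  (via 8)
6: 12  (via 7)
10: 13  (via 3)
9: 15  (via 2)
Shortest route: 4–8–2–9 = 15 kPa.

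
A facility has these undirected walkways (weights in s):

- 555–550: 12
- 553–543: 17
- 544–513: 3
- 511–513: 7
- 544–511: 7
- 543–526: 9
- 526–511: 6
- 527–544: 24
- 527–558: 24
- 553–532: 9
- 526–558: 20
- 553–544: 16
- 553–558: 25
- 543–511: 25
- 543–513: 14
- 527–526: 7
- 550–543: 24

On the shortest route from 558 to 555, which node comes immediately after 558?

526

Candidate routes:
558–527–526–543–550–555: 24+7+9+24+12 = 76
558–553–543–550–555: 25+17+24+12 = 78
558–526–511–513–543–550–555: 20+6+7+14+24+12 = 83
558–526–543–550–555: 20+9+24+12 = 65
Cheapest is 558–526–543–550–555 at 65 s.
So from 558 the first move is to 526.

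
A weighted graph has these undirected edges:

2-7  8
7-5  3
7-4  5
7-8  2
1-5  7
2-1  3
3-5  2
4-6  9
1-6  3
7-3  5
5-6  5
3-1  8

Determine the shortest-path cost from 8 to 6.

10

Enumerating some paths:
8 - 7 - 2 - 1 - 6: 2+8+3+3 = 16
8 - 7 - 5 - 6: 2+3+5 = 10
8 - 7 - 3 - 5 - 6: 2+5+2+5 = 14
8 - 7 - 5 - 1 - 6: 2+3+7+3 = 15
Cheapest is 8 - 7 - 5 - 6 at 10.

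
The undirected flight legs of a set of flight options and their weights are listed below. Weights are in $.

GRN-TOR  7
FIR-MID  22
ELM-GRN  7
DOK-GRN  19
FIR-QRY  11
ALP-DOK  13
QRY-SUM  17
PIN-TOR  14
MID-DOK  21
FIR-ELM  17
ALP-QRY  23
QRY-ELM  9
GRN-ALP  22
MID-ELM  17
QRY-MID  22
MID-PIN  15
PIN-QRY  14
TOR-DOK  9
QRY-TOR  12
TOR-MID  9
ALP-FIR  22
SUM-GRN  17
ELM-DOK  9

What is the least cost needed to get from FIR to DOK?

Enumerating some paths:
FIR → ELM → DOK: 17+9 = 26
FIR → ALP → DOK: 22+13 = 35
FIR → QRY → TOR → DOK: 11+12+9 = 32
FIR → QRY → ELM → DOK: 11+9+9 = 29
Cheapest is FIR → ELM → DOK at $26.

$26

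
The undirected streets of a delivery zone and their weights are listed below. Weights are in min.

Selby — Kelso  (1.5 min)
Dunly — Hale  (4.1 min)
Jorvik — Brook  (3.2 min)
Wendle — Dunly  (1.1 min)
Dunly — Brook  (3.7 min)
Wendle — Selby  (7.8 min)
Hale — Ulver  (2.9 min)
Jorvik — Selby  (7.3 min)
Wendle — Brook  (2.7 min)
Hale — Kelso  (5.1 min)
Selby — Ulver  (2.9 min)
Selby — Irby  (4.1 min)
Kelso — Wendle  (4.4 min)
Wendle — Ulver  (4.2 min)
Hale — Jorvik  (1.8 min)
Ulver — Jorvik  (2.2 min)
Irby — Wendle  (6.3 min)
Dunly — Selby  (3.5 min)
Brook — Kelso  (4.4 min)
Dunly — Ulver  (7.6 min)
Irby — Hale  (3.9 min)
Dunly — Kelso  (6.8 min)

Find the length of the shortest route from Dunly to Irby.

7.4 min

Running Dijkstra from Dunly:
Dunly: 0
Wendle: 1.1  (via Dunly)
Selby: 3.5  (via Dunly)
Brook: 3.7  (via Dunly)
Hale: 4.1  (via Dunly)
Kelso: 5  (via Selby)
Ulver: 5.3  (via Wendle)
Jorvik: 5.9  (via Hale)
Irby: 7.4  (via Wendle)
Shortest route: Dunly → Wendle → Irby = 7.4 min.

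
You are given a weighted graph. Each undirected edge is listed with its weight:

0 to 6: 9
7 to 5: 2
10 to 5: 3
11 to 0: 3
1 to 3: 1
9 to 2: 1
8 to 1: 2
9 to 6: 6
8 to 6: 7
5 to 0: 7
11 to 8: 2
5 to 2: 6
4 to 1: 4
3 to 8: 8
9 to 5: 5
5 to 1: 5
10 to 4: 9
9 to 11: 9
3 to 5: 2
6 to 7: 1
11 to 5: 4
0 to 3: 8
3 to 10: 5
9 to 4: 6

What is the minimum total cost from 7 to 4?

9

Shortest distances from 7:
7: 0
6: 1  (via 7)
5: 2  (via 7)
3: 4  (via 5)
1: 5  (via 3)
10: 5  (via 5)
11: 6  (via 5)
8: 7  (via 1)
9: 7  (via 6)
2: 8  (via 5)
0: 9  (via 5)
4: 9  (via 1)
Shortest route: 7 → 5 → 3 → 1 → 4 = 9.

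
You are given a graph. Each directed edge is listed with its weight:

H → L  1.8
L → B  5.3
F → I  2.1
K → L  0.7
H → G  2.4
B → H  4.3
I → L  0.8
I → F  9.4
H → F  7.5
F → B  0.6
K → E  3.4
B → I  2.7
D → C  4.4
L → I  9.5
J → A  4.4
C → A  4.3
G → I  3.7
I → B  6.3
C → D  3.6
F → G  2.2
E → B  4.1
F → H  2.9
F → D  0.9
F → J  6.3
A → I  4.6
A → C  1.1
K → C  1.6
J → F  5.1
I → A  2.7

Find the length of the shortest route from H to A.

8.8

Enumerating some paths:
H–L–B–I–A: 1.8+5.3+2.7+2.7 = 12.5
H–G–I–A: 2.4+3.7+2.7 = 8.8
H–F–I–A: 7.5+2.1+2.7 = 12.3
Cheapest is H–G–I–A at 8.8.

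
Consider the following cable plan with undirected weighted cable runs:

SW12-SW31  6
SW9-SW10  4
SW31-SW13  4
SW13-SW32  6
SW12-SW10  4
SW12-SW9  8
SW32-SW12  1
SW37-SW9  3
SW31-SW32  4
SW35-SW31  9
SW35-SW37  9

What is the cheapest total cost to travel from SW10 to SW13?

11

Shortest distances from SW10:
SW10: 0
SW12: 4  (via SW10)
SW9: 4  (via SW10)
SW32: 5  (via SW12)
SW37: 7  (via SW9)
SW31: 9  (via SW32)
SW13: 11  (via SW32)
Shortest route: SW10 → SW12 → SW32 → SW13 = 11.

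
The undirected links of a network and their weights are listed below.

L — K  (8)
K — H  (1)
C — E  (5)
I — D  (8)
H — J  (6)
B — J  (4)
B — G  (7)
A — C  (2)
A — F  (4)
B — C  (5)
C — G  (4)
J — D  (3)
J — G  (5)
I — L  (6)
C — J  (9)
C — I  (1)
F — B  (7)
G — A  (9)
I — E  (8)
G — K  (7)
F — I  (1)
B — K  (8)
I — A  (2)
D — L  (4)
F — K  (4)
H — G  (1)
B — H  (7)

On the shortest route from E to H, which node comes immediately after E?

Compare a few routes:
E–C–G–H: 5+4+1 = 10
E–I–F–K–H: 8+1+4+1 = 14
E–C–I–F–K–H: 5+1+1+4+1 = 12
E–I–C–G–H: 8+1+4+1 = 14
The minimum is 10 via E–C–G–H.
So from E the first move is to C.

C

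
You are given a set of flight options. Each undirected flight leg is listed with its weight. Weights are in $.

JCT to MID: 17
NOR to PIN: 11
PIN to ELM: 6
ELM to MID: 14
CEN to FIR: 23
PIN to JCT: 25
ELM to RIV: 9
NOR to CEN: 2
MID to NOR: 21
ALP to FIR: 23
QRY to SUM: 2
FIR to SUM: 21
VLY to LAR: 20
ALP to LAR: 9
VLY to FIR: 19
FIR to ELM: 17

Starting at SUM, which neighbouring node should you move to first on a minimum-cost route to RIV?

Compare a few routes:
SUM - FIR - CEN - NOR - PIN - ELM - RIV: 21+23+2+11+6+9 = 72
SUM - FIR - ELM - RIV: 21+17+9 = 47
The minimum is $47 via SUM - FIR - ELM - RIV.
So from SUM the first move is to FIR.

FIR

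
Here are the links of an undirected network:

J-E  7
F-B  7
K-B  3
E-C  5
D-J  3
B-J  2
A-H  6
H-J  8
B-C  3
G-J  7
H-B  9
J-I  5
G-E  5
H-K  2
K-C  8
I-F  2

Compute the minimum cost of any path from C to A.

14

Shortest distances from C:
C: 0
B: 3  (via C)
E: 5  (via C)
J: 5  (via B)
K: 6  (via B)
D: 8  (via J)
H: 8  (via K)
F: 10  (via B)
G: 10  (via E)
I: 10  (via J)
A: 14  (via H)
Shortest route: C–B–K–H–A = 14.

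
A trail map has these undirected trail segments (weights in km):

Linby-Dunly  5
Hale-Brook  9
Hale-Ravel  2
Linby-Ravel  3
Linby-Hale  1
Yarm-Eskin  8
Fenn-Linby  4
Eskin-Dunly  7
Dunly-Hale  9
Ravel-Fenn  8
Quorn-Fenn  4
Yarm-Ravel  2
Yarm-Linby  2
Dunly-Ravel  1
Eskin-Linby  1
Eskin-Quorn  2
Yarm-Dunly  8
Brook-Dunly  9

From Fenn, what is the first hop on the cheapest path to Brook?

Linby

Enumerating some paths:
Fenn → Linby → Ravel → Dunly → Brook: 4+3+1+9 = 17
Fenn → Linby → Hale → Brook: 4+1+9 = 14
Fenn → Quorn → Eskin → Linby → Hale → Brook: 4+2+1+1+9 = 17
Fenn → Linby → Hale → Ravel → Dunly → Brook: 4+1+2+1+9 = 17
The minimum is 14 km via Fenn → Linby → Hale → Brook.
So from Fenn the first move is to Linby.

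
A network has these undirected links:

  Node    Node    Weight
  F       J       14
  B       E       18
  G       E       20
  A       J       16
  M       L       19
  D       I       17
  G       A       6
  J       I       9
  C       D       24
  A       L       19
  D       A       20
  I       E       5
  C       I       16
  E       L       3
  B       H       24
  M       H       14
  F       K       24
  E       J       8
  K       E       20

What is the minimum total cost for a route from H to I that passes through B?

Shortest H→B: H–B = 24
Shortest B→I: B–E–I = 23
Total via B: 24 + 23 = 47.

47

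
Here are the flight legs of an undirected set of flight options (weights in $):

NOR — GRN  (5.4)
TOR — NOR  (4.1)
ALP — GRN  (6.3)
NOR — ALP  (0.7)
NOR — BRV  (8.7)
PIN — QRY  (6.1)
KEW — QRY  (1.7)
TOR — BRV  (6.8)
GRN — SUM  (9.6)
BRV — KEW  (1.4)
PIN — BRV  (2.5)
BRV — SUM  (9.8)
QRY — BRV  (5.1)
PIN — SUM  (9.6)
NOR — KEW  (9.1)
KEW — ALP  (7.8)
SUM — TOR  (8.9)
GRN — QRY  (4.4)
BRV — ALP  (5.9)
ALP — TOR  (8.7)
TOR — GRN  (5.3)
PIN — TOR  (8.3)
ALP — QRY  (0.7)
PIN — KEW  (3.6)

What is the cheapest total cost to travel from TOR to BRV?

$6.8

Compare a few routes:
TOR - NOR - ALP - QRY - BRV: 4.1+0.7+0.7+5.1 = 10.6
TOR - NOR - ALP - QRY - KEW - BRV: 4.1+0.7+0.7+1.7+1.4 = 8.6
TOR - NOR - ALP - BRV: 4.1+0.7+5.9 = 10.7
TOR - BRV: 6.8 = 6.8
Cheapest is TOR - BRV at $6.8.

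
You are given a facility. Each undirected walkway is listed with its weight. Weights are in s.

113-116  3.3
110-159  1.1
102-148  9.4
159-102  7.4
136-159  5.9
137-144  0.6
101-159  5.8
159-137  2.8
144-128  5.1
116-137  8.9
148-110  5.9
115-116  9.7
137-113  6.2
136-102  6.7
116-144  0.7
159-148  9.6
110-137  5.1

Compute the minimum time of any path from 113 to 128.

9.1 s

Shortest distances from 113:
113: 0
116: 3.3  (via 113)
144: 4  (via 116)
137: 4.6  (via 144)
159: 7.4  (via 137)
110: 8.5  (via 159)
128: 9.1  (via 144)
Shortest route: 113 → 116 → 144 → 128 = 9.1 s.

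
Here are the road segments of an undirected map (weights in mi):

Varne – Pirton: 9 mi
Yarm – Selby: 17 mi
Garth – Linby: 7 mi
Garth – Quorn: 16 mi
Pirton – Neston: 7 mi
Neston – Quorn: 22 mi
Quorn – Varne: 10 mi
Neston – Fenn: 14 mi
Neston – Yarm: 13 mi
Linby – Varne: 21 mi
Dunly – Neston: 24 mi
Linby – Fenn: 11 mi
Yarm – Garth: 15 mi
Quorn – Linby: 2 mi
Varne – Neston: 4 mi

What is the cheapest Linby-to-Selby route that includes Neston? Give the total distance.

46 mi

Best Linby to Neston: Linby → Quorn → Varne → Neston costing 16
Best Neston to Selby: Neston → Yarm → Selby costing 30
Total via Neston: 16 + 30 = 46 mi.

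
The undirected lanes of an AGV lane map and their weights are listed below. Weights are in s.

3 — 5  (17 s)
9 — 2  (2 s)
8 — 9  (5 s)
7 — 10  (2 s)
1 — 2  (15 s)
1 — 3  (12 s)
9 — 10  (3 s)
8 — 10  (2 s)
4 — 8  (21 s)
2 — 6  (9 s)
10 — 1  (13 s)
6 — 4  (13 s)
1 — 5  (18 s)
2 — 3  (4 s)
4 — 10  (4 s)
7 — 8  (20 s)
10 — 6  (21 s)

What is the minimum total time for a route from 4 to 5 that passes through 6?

Best 4 to 6: 4 → 6 costing 13
Best 6 to 5: 6 → 2 → 3 → 5 costing 30
Total via 6: 13 + 30 = 43 s.

43 s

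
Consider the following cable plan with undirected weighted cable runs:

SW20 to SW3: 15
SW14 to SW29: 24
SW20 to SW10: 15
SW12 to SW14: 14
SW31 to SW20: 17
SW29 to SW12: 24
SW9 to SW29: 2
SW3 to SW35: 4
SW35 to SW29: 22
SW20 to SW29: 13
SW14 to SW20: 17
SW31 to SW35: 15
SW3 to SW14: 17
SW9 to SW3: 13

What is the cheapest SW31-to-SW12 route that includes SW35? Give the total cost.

50

Shortest SW31→SW35: SW31 → SW35 = 15
Best SW35 to SW12: SW35 → SW3 → SW14 → SW12 costing 35
Total via SW35: 15 + 35 = 50.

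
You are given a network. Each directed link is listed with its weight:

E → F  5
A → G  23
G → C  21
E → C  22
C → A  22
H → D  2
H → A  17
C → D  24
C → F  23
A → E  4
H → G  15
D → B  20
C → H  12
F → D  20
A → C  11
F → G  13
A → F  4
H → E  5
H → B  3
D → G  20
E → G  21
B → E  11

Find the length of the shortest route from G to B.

Compare a few routes:
G → C → H → D → B: 21+12+2+20 = 55
G → C → H → B: 21+12+3 = 36
G → C → D → B: 21+24+20 = 65
Cheapest is G → C → H → B at 36.

36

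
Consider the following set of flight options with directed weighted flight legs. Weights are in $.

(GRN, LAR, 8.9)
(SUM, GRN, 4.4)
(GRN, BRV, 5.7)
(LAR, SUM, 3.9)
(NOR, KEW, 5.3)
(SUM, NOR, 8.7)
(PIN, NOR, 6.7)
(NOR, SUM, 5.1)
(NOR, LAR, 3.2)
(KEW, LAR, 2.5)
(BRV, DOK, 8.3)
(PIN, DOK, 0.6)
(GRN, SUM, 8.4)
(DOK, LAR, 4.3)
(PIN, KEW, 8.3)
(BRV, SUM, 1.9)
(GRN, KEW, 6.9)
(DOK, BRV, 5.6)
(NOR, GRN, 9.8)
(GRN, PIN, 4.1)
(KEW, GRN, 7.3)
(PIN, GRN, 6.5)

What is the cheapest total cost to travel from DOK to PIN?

Shortest distances from DOK:
DOK: 0
LAR: 4.3  (via DOK)
BRV: 5.6  (via DOK)
SUM: 7.5  (via BRV)
GRN: 11.9  (via SUM)
PIN: 16  (via GRN)
Shortest route: DOK → BRV → SUM → GRN → PIN = $16.

$16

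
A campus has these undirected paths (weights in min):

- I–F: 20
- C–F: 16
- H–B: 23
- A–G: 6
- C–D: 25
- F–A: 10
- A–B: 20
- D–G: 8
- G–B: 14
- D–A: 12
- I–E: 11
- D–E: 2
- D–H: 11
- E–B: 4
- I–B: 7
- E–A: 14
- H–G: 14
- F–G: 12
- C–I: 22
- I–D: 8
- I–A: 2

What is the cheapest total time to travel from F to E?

22 min

Shortest distances from F:
F: 0
A: 10  (via F)
G: 12  (via F)
I: 12  (via A)
C: 16  (via F)
B: 19  (via I)
D: 20  (via G)
E: 22  (via D)
Shortest route: F → G → D → E = 22 min.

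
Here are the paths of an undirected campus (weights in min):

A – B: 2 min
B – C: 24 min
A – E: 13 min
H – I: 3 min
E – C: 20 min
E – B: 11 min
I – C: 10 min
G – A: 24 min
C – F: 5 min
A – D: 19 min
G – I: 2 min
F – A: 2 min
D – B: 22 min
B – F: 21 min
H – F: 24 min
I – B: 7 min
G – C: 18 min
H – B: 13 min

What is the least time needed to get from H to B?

Enumerating some paths:
H → I → B: 3+7 = 10
H → I → C → F → A → B: 3+10+5+2+2 = 22
H → B: 13 = 13
The minimum is 10 min via H → I → B.

10 min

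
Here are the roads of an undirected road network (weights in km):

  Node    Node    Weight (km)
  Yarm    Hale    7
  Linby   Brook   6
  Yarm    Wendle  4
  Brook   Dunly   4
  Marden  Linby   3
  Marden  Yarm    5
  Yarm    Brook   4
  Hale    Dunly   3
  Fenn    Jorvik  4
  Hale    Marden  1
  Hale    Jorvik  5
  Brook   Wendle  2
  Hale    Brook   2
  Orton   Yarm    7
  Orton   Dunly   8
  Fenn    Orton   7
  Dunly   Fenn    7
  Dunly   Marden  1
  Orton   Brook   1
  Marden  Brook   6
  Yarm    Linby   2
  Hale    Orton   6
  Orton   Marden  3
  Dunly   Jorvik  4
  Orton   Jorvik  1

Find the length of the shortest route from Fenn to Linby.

Enumerating some paths:
Fenn–Jorvik–Orton–Marden–Linby: 4+1+3+3 = 11
Fenn–Jorvik–Orton–Brook–Linby: 4+1+1+6 = 12
Fenn–Jorvik–Orton–Brook–Yarm–Linby: 4+1+1+4+2 = 12
Fenn–Jorvik–Orton–Brook–Hale–Marden–Linby: 4+1+1+2+1+3 = 12
The minimum is 11 km via Fenn–Jorvik–Orton–Marden–Linby.

11 km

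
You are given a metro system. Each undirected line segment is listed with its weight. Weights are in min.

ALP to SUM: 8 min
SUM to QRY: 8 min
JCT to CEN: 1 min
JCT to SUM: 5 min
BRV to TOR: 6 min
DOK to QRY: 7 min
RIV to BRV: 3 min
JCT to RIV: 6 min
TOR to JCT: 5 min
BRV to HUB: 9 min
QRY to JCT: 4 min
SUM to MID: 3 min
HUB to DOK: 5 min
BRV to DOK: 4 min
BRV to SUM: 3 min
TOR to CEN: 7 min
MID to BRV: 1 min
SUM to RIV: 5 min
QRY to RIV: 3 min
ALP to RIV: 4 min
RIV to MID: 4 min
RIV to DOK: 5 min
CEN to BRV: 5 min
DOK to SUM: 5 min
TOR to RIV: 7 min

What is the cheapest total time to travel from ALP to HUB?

Running Dijkstra from ALP:
ALP: 0
RIV: 4  (via ALP)
BRV: 7  (via RIV)
QRY: 7  (via RIV)
MID: 8  (via RIV)
SUM: 8  (via ALP)
DOK: 9  (via RIV)
JCT: 10  (via RIV)
TOR: 11  (via RIV)
CEN: 11  (via JCT)
HUB: 14  (via DOK)
Shortest route: ALP → RIV → DOK → HUB = 14 min.

14 min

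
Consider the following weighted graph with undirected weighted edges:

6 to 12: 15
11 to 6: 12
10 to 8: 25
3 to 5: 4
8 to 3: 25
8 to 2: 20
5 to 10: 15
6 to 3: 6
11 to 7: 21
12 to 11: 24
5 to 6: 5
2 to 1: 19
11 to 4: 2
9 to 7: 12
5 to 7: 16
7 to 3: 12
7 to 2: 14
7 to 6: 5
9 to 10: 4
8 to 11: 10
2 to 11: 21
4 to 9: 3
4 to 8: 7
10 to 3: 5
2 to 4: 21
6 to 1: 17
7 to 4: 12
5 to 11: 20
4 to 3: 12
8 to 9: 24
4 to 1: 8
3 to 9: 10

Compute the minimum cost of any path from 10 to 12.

26

Enumerating some paths:
10–9–4–11–12: 4+3+2+24 = 33
10–3–5–6–12: 5+4+5+15 = 29
10–3–6–12: 5+6+15 = 26
10–9–3–6–12: 4+10+6+15 = 35
The minimum is 26 via 10–3–6–12.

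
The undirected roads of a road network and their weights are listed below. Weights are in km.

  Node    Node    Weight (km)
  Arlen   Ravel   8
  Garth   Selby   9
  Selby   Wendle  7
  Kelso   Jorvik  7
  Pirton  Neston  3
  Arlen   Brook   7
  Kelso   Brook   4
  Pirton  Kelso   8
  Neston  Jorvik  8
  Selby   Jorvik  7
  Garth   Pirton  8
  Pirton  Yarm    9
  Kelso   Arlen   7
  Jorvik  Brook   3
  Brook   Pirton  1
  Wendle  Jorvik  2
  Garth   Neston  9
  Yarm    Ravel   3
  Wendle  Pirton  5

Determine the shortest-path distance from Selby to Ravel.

Running Dijkstra from Selby:
Selby: 0
Wendle: 7  (via Selby)
Jorvik: 7  (via Selby)
Garth: 9  (via Selby)
Brook: 10  (via Jorvik)
Pirton: 11  (via Brook)
Kelso: 14  (via Jorvik)
Neston: 14  (via Pirton)
Arlen: 17  (via Brook)
Yarm: 20  (via Pirton)
Ravel: 23  (via Yarm)
Shortest route: Selby–Jorvik–Brook–Pirton–Yarm–Ravel = 23 km.

23 km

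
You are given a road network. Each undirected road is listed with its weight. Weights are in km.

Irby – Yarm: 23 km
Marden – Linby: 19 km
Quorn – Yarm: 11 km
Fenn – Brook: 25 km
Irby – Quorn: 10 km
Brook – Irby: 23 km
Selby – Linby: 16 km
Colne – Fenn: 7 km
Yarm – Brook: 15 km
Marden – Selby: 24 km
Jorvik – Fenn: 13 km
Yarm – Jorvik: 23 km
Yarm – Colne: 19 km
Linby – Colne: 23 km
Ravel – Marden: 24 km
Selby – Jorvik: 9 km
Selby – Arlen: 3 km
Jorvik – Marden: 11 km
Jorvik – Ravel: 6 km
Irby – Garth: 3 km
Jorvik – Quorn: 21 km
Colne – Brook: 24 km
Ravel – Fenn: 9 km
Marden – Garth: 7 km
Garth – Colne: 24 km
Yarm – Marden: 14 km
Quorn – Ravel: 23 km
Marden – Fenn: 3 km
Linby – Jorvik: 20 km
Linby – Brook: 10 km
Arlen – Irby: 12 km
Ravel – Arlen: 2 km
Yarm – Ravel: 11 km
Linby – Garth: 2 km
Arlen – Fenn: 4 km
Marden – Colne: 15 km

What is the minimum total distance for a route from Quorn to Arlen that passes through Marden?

27 km

Best Quorn to Marden: Quorn–Irby–Garth–Marden costing 20
Shortest Marden→Arlen: Marden–Fenn–Arlen = 7
Total via Marden: 20 + 7 = 27 km.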